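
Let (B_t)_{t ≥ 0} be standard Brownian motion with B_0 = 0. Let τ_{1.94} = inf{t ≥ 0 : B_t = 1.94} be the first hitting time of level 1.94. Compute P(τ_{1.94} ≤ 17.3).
P(τ_{1.94} ≤ 17.3) = 2(1 − Φ(1.94/√17.3)) = 2(1 − Φ(0.4664)) ≈ 0.6409

By the reflection principle for standard BM, P(τ_b ≤ t) = 2 · P(B_t ≥ b). Since B_t ~ N(0, t), P(B_t ≥ 1.94) = 1 − Φ(1.94/√t) = 1 − Φ(1.94/√17.3) = 1 − Φ(0.4664) ≈ 0.32046. Doubling: P(τ_{1.94} ≤ 17.3) ≈ 2 · 0.32046 = 0.64092 ≈ 0.6409.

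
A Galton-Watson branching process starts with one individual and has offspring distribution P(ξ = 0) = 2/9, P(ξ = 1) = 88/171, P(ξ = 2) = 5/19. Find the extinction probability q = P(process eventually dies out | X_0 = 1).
q = 38/45

The pgf is f(s) = 2/9 + 88/171·s + 5/19·s². The extinction probability q is the smallest fixed point of f in [0, 1]. Setting s = f(s):
  5/19·s² + (88/171 − 1)·s + 2/9 = 0
  5/19·s² − (2/9 + 5/19)·s + 2/9 = 0
which factors as (s − 1)·(5/19·s − 2/9) = 0, giving roots s = 1 and s = (2/9)/(5/19) = 38/45.
Mean offspring μ = 88/171 + 2·5/19 = 178/171 > 1 (supercritical), so q < 1. The extinction probability is the smaller root: q = (2/9)/(5/19) = 38/45.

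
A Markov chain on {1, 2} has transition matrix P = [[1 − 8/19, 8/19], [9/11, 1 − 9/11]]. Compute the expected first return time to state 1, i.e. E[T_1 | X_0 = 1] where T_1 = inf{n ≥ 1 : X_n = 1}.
E[T_1 | X_0 = 1] = 1/π_1 = 259/171

For an irreducible recurrent Markov chain with stationary distribution π, E[T_i | X_0 = i] = 1/π_i (Kac's formula). Here π_1 = (9/11)/(8/19 + 9/11) = (9/11)/(259/209) = 171/259, so E[T_1 | X_0 = 1] = 1/π_1 = (8/19 + 9/11)/(9/11) = (259/209)/(9/11) = 259/171.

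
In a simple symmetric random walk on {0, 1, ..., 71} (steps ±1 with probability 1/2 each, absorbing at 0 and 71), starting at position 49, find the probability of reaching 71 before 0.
P(hit 71 before 0) = 49/71

Let u_k = P(hit 71 before 0 | start at k). Then u_0 = 0, u_71 = 1, and u_k = u_{k-1}/2 + u_{k+1}/2 for 1 ≤ k ≤ 70. This harmonic recurrence is solved by u_k = k/71, giving u_49 = 49/71.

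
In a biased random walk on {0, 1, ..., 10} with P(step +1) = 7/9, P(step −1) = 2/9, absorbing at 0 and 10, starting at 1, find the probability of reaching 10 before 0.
P(hit 10 before 0) = (1 − (2/7)^1) / (1 − (2/7)^10) = 40353607/56494845

Let u_k denote P(reach 10 before 0 | start at k). Boundary: u_0 = 0, u_10 = 1. Recurrence: u_k = 7/9·u_{k+1} + 2/9·u_{k-1} for 1 ≤ k ≤ 9. Try u_k = A + B·r^k with r = q/p = (2/9)/(7/9) = 2/7. Substitution satisfies the recurrence; boundary conditions give:
  u_k = (1 − r^k) / (1 − r^N) = (1 − (2/7)^1) / (1 − (2/7)^10) = 40353607/56494845.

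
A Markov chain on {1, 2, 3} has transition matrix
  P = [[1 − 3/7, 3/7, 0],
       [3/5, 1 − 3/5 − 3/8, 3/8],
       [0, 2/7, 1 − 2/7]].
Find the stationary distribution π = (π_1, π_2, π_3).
π = (112/297, 80/297, 35/99)

This is a birth-death chain on three states, which satisfies detailed balance: π_1 · P_{12} = π_2 · P_{21} and π_2 · P_{23} = π_3 · P_{32}.
From π_1 · 3/7 = π_2 · 3/5: π_2/π_1 = (3/7)/(3/5) = 5/7.
From π_2 · 3/8 = π_3 · 2/7: π_3/π_2 = (3/8)/(2/7) = 21/16.
Take π_1 proportional to 1; then unnormalized π = (1, 5/7, 15/16). Normalize by dividing by the sum 297/112:
  π = (112/297, 80/297, 35/99).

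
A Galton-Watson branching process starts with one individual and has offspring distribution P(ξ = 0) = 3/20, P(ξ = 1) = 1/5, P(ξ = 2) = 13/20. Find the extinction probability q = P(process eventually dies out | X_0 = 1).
q = 3/13

The pgf is f(s) = 3/20 + 1/5·s + 13/20·s². The extinction probability q is the smallest fixed point of f in [0, 1]. Setting s = f(s):
  13/20·s² + (1/5 − 1)·s + 3/20 = 0
  13/20·s² − (3/20 + 13/20)·s + 3/20 = 0
which factors as (s − 1)·(13/20·s − 3/20) = 0, giving roots s = 1 and s = (3/20)/(13/20) = 3/13.
Mean offspring μ = 1/5 + 2·13/20 = 3/2 > 1 (supercritical), so q < 1. The extinction probability is the smaller root: q = (3/20)/(13/20) = 3/13.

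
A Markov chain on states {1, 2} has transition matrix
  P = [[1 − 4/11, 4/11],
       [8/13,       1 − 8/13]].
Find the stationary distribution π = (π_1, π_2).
π_1 = 22/35, π_2 = 13/35

Solve πP = π with π_1 + π_2 = 1. From πP = π: π_1 · (1 − 4/11) + π_2 · 8/13 = π_1 ⇒ π_2 · 8/13 = π_1 · 4/11 ⇒ π_2/π_1 = (4/11)/(8/13) = 13/22. Together with π_1 + π_2 = 1:
  π_1 = (8/13)/(4/11 + 8/13) = (8/13)/(140/143) = 22/35,
  π_2 = (4/11)/(4/11 + 8/13) = (4/11)/(140/143) = 13/35.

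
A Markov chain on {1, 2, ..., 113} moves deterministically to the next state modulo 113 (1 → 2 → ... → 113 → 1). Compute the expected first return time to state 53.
E[T_53 | X_0 = 53] = 113

The chain cycles deterministically, so starting at state 53 it returns in exactly 113 steps. Equivalently, the stationary distribution is uniform π_j = 1/113 for every state j, so by Kac's formula E[T_53] = 1/π_53 = 113.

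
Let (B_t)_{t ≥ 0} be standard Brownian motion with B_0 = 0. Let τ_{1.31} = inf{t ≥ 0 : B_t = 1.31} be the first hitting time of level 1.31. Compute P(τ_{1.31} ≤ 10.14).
P(τ_{1.31} ≤ 10.14) = 2(1 − Φ(1.31/√10.14)) = 2(1 − Φ(0.4114)) ≈ 0.6808

By the reflection principle for standard BM, P(τ_b ≤ t) = 2 · P(B_t ≥ b). Since B_t ~ N(0, t), P(B_t ≥ 1.31) = 1 − Φ(1.31/√t) = 1 − Φ(1.31/√10.14) = 1 − Φ(0.4114) ≈ 0.34039. Doubling: P(τ_{1.31} ≤ 10.14) ≈ 2 · 0.34039 = 0.68078 ≈ 0.6808.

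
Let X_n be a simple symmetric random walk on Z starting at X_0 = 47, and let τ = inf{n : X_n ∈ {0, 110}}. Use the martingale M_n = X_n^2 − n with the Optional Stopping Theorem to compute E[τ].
E[τ] = 2961

M_n = X_n^2 − n is a martingale (since E[X_{n+1}^2 | F_n] = X_n^2 + 1). By OST (τ has finite mean in a bounded region), E[M_τ] = E[M_0] = X_0^2 − 0 = 47^2 = 2209. Also E[M_τ] = E[X_τ^2] − E[τ]. The walk exits at 0 or 110, with P(hit 110 first) = 47/110, so E[X_τ^2] = 110^2 · 47/110 + 0 = 5170. Thus E[τ] = E[X_τ^2] − E[M_τ] = 5170 − 2209 = 2961 = 47(110 − 47) = 2961.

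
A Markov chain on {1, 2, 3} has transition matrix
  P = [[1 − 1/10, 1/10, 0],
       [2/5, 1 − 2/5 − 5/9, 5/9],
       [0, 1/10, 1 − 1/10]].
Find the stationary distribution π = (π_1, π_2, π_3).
π = (36/95, 9/95, 10/19)

This is a birth-death chain on three states, which satisfies detailed balance: π_1 · P_{12} = π_2 · P_{21} and π_2 · P_{23} = π_3 · P_{32}.
From π_1 · 1/10 = π_2 · 2/5: π_2/π_1 = (1/10)/(2/5) = 1/4.
From π_2 · 5/9 = π_3 · 1/10: π_3/π_2 = (5/9)/(1/10) = 50/9.
Take π_1 proportional to 1; then unnormalized π = (1, 1/4, 25/18). Normalize by dividing by the sum 95/36:
  π = (36/95, 9/95, 10/19).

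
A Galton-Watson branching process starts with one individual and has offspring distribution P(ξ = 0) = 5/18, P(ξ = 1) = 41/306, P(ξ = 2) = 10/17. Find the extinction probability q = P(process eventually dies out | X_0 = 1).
q = 17/36

The pgf is f(s) = 5/18 + 41/306·s + 10/17·s². The extinction probability q is the smallest fixed point of f in [0, 1]. Setting s = f(s):
  10/17·s² + (41/306 − 1)·s + 5/18 = 0
  10/17·s² − (5/18 + 10/17)·s + 5/18 = 0
which factors as (s − 1)·(10/17·s − 5/18) = 0, giving roots s = 1 and s = (5/18)/(10/17) = 17/36.
Mean offspring μ = 41/306 + 2·10/17 = 401/306 > 1 (supercritical), so q < 1. The extinction probability is the smaller root: q = (5/18)/(10/17) = 17/36.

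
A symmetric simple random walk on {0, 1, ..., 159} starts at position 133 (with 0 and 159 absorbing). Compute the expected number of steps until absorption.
E[τ | X_0 = 133] = 3458

Let v_k = E[τ | X_0 = k]. Boundary: v_0 = v_159 = 0. Recurrence: v_k = 1 + (v_{k-1} + v_{k+1})/2 for 1 ≤ k ≤ 158. The particular solution to v_k − (v_{k-1} + v_{k+1})/2 = 1 is v_k = −k^2. Adding homogeneous solution A + B k and matching boundaries gives v_k = k (159 − k). Substituting k = 133: v_133 = 133 · 26 = 3458.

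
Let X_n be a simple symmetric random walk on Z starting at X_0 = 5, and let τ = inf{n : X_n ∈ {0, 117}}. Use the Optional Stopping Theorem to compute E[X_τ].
E[X_τ] = 5

X_n is a martingale and τ is a bounded-mean stopping time (indeed τ is finite a.s. with bounded expectation since the walk is in a bounded region). By the OST, E[X_τ] = E[X_0] = 5. Equivalently: E[X_τ] = 117 · P(hit 117 first) + 0 · P(hit 0 first) = 117 · (5/117) = 5.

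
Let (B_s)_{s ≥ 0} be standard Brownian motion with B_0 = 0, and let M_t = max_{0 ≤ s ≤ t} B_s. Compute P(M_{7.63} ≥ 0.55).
P(M_{7.63} ≥ 0.55) = 2·P(B_{7.63} ≥ 0.55) = 2(1 − Φ(0.55/√7.63)) ≈ 0.8422

By the reflection principle for Brownian motion, P(M_t ≥ a) = 2 · P(B_t ≥ a) for a ≥ 0. Since B_t ~ N(0, t), P(B_t ≥ 0.55) = 1 − Φ(0.55/√t) = 1 − Φ(0.55/√7.63) = 1 − Φ(0.1991). So
  P(M_{7.63} ≥ 0.55) = 2(1 − Φ(0.1991)) ≈ 0.8422.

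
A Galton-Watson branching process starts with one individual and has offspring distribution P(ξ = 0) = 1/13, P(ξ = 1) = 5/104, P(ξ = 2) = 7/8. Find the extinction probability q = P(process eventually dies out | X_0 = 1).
q = 8/91

The pgf is f(s) = 1/13 + 5/104·s + 7/8·s². The extinction probability q is the smallest fixed point of f in [0, 1]. Setting s = f(s):
  7/8·s² + (5/104 − 1)·s + 1/13 = 0
  7/8·s² − (1/13 + 7/8)·s + 1/13 = 0
which factors as (s − 1)·(7/8·s − 1/13) = 0, giving roots s = 1 and s = (1/13)/(7/8) = 8/91.
Mean offspring μ = 5/104 + 2·7/8 = 187/104 > 1 (supercritical), so q < 1. The extinction probability is the smaller root: q = (1/13)/(7/8) = 8/91.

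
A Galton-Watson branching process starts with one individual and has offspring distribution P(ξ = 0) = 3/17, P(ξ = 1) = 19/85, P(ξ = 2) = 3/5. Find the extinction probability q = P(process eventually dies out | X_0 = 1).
q = 5/17

The pgf is f(s) = 3/17 + 19/85·s + 3/5·s². The extinction probability q is the smallest fixed point of f in [0, 1]. Setting s = f(s):
  3/5·s² + (19/85 − 1)·s + 3/17 = 0
  3/5·s² − (3/17 + 3/5)·s + 3/17 = 0
which factors as (s − 1)·(3/5·s − 3/17) = 0, giving roots s = 1 and s = (3/17)/(3/5) = 5/17.
Mean offspring μ = 19/85 + 2·3/5 = 121/85 > 1 (supercritical), so q < 1. The extinction probability is the smaller root: q = (3/17)/(3/5) = 5/17.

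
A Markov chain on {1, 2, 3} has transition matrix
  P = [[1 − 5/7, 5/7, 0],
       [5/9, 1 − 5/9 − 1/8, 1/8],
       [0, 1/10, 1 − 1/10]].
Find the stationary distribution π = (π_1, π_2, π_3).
π = (28/109, 36/109, 45/109)

This is a birth-death chain on three states, which satisfies detailed balance: π_1 · P_{12} = π_2 · P_{21} and π_2 · P_{23} = π_3 · P_{32}.
From π_1 · 5/7 = π_2 · 5/9: π_2/π_1 = (5/7)/(5/9) = 9/7.
From π_2 · 1/8 = π_3 · 1/10: π_3/π_2 = (1/8)/(1/10) = 5/4.
Take π_1 proportional to 1; then unnormalized π = (1, 9/7, 45/28). Normalize by dividing by the sum 109/28:
  π = (28/109, 36/109, 45/109).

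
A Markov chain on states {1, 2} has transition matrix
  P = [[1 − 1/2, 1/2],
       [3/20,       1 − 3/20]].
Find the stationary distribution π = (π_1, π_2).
π_1 = 3/13, π_2 = 10/13

Solve πP = π with π_1 + π_2 = 1. From πP = π: π_1 · (1 − 1/2) + π_2 · 3/20 = π_1 ⇒ π_2 · 3/20 = π_1 · 1/2 ⇒ π_2/π_1 = (1/2)/(3/20) = 10/3. Together with π_1 + π_2 = 1:
  π_1 = (3/20)/(1/2 + 3/20) = (3/20)/(13/20) = 3/13,
  π_2 = (1/2)/(1/2 + 3/20) = (1/2)/(13/20) = 10/13.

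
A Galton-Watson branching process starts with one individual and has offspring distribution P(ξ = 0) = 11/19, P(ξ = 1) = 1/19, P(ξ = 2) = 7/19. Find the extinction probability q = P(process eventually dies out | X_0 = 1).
q = 1

Mean offspring μ = 0·11/19 + 1·1/19 + 2·7/19 = 15/19 ≤ 1. For μ ≤ 1 with offspring not concentrated at 1, the Galton-Watson process goes extinct almost surely, so q = 1.
(Algebraic check: The pgf is f(s) = 11/19 + 1/19·s + 7/19·s². The extinction probability q is the smallest fixed point of f in [0, 1]. Setting s = f(s):
  7/19·s² + (1/19 − 1)·s + 11/19 = 0
  7/19·s² − (11/19 + 7/19)·s + 11/19 = 0
which factors as (s − 1)·(7/19·s − 11/19) = 0, giving roots s = 1 and s = (11/19)/(7/19) = 11/7. Since 11/7 ≥ 1, the smallest root in [0, 1] is s = 1.)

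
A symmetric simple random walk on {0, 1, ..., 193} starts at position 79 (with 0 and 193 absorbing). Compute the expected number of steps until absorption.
E[τ | X_0 = 79] = 9006

Let v_k = E[τ | X_0 = k]. Boundary: v_0 = v_193 = 0. Recurrence: v_k = 1 + (v_{k-1} + v_{k+1})/2 for 1 ≤ k ≤ 192. The particular solution to v_k − (v_{k-1} + v_{k+1})/2 = 1 is v_k = −k^2. Adding homogeneous solution A + B k and matching boundaries gives v_k = k (193 − k). Substituting k = 79: v_79 = 79 · 114 = 9006.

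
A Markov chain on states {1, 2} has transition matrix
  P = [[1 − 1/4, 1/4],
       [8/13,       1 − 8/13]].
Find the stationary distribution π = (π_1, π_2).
π_1 = 32/45, π_2 = 13/45

Solve πP = π with π_1 + π_2 = 1. From πP = π: π_1 · (1 − 1/4) + π_2 · 8/13 = π_1 ⇒ π_2 · 8/13 = π_1 · 1/4 ⇒ π_2/π_1 = (1/4)/(8/13) = 13/32. Together with π_1 + π_2 = 1:
  π_1 = (8/13)/(1/4 + 8/13) = (8/13)/(45/52) = 32/45,
  π_2 = (1/4)/(1/4 + 8/13) = (1/4)/(45/52) = 13/45.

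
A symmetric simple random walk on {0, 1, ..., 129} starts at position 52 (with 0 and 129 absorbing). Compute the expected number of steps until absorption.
E[τ | X_0 = 52] = 4004

Let v_k = E[τ | X_0 = k]. Boundary: v_0 = v_129 = 0. Recurrence: v_k = 1 + (v_{k-1} + v_{k+1})/2 for 1 ≤ k ≤ 128. The particular solution to v_k − (v_{k-1} + v_{k+1})/2 = 1 is v_k = −k^2. Adding homogeneous solution A + B k and matching boundaries gives v_k = k (129 − k). Substituting k = 52: v_52 = 52 · 77 = 4004.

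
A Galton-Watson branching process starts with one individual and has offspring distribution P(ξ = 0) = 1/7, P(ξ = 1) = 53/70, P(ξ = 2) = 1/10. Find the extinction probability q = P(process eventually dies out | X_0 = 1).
q = 1

Mean offspring μ = 0·1/7 + 1·53/70 + 2·1/10 = 67/70 ≤ 1. For μ ≤ 1 with offspring not concentrated at 1, the Galton-Watson process goes extinct almost surely, so q = 1.
(Algebraic check: The pgf is f(s) = 1/7 + 53/70·s + 1/10·s². The extinction probability q is the smallest fixed point of f in [0, 1]. Setting s = f(s):
  1/10·s² + (53/70 − 1)·s + 1/7 = 0
  1/10·s² − (1/7 + 1/10)·s + 1/7 = 0
which factors as (s − 1)·(1/10·s − 1/7) = 0, giving roots s = 1 and s = (1/7)/(1/10) = 10/7. Since 10/7 ≥ 1, the smallest root in [0, 1] is s = 1.)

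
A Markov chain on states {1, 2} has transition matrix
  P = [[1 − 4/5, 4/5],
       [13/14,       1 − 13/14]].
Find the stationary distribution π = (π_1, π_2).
π_1 = 65/121, π_2 = 56/121

Solve πP = π with π_1 + π_2 = 1. From πP = π: π_1 · (1 − 4/5) + π_2 · 13/14 = π_1 ⇒ π_2 · 13/14 = π_1 · 4/5 ⇒ π_2/π_1 = (4/5)/(13/14) = 56/65. Together with π_1 + π_2 = 1:
  π_1 = (13/14)/(4/5 + 13/14) = (13/14)/(121/70) = 65/121,
  π_2 = (4/5)/(4/5 + 13/14) = (4/5)/(121/70) = 56/121.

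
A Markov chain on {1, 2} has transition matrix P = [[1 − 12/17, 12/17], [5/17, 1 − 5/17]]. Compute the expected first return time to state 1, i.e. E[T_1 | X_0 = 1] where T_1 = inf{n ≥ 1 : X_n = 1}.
E[T_1 | X_0 = 1] = 1/π_1 = 17/5

For an irreducible recurrent Markov chain with stationary distribution π, E[T_i | X_0 = i] = 1/π_i (Kac's formula). Here π_1 = (5/17)/(12/17 + 5/17) = (5/17)/(1) = 5/17, so E[T_1 | X_0 = 1] = 1/π_1 = (12/17 + 5/17)/(5/17) = (1)/(5/17) = 17/5.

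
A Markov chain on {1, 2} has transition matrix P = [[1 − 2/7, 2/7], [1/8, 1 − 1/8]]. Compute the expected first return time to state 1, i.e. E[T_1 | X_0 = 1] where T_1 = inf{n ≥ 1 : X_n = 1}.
E[T_1 | X_0 = 1] = 1/π_1 = 23/7

For an irreducible recurrent Markov chain with stationary distribution π, E[T_i | X_0 = i] = 1/π_i (Kac's formula). Here π_1 = (1/8)/(2/7 + 1/8) = (1/8)/(23/56) = 7/23, so E[T_1 | X_0 = 1] = 1/π_1 = (2/7 + 1/8)/(1/8) = (23/56)/(1/8) = 23/7.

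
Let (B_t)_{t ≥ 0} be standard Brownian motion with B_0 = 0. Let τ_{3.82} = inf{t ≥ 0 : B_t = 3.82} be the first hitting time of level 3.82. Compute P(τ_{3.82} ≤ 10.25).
P(τ_{3.82} ≤ 10.25) = 2(1 − Φ(3.82/√10.25)) = 2(1 − Φ(1.1932)) ≈ 0.2328

By the reflection principle for standard BM, P(τ_b ≤ t) = 2 · P(B_t ≥ b). Since B_t ~ N(0, t), P(B_t ≥ 3.82) = 1 − Φ(3.82/√t) = 1 − Φ(3.82/√10.25) = 1 − Φ(1.1932) ≈ 0.11640. Doubling: P(τ_{3.82} ≤ 10.25) ≈ 2 · 0.11640 = 0.23280 ≈ 0.2328.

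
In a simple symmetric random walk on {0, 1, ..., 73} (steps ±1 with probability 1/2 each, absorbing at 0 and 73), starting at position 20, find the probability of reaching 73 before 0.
P(hit 73 before 0) = 20/73

Let u_k = P(hit 73 before 0 | start at k). Then u_0 = 0, u_73 = 1, and u_k = u_{k-1}/2 + u_{k+1}/2 for 1 ≤ k ≤ 72. This harmonic recurrence is solved by u_k = k/73, giving u_20 = 20/73.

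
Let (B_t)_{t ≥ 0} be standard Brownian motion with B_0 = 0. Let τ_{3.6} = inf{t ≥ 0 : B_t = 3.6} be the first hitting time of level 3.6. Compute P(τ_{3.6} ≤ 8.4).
P(τ_{3.6} ≤ 8.4) = 2(1 − Φ(3.6/√8.4)) = 2(1 − Φ(1.2421)) ≈ 0.2142

By the reflection principle for standard BM, P(τ_b ≤ t) = 2 · P(B_t ≥ b). Since B_t ~ N(0, t), P(B_t ≥ 3.6) = 1 − Φ(3.6/√t) = 1 − Φ(3.6/√8.4) = 1 − Φ(1.2421) ≈ 0.10710. Doubling: P(τ_{3.6} ≤ 8.4) ≈ 2 · 0.10710 = 0.21420 ≈ 0.2142.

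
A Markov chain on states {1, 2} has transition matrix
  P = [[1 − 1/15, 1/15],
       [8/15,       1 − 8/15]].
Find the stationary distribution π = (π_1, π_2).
π_1 = 8/9, π_2 = 1/9

Solve πP = π with π_1 + π_2 = 1. From πP = π: π_1 · (1 − 1/15) + π_2 · 8/15 = π_1 ⇒ π_2 · 8/15 = π_1 · 1/15 ⇒ π_2/π_1 = (1/15)/(8/15) = 1/8. Together with π_1 + π_2 = 1:
  π_1 = (8/15)/(1/15 + 8/15) = (8/15)/(3/5) = 8/9,
  π_2 = (1/15)/(1/15 + 8/15) = (1/15)/(3/5) = 1/9.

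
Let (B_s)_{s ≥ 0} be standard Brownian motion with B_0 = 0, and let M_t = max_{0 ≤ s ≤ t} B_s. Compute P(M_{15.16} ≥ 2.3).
P(M_{15.16} ≥ 2.3) = 2·P(B_{15.16} ≥ 2.3) = 2(1 − Φ(2.3/√15.16)) ≈ 0.5547

By the reflection principle for Brownian motion, P(M_t ≥ a) = 2 · P(B_t ≥ a) for a ≥ 0. Since B_t ~ N(0, t), P(B_t ≥ 2.3) = 1 − Φ(2.3/√t) = 1 − Φ(2.3/√15.16) = 1 − Φ(0.5907). So
  P(M_{15.16} ≥ 2.3) = 2(1 − Φ(0.5907)) ≈ 0.5547.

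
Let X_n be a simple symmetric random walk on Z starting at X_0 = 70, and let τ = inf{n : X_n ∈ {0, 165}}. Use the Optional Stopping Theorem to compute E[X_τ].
E[X_τ] = 70

X_n is a martingale and τ is a bounded-mean stopping time (indeed τ is finite a.s. with bounded expectation since the walk is in a bounded region). By the OST, E[X_τ] = E[X_0] = 70. Equivalently: E[X_τ] = 165 · P(hit 165 first) + 0 · P(hit 0 first) = 165 · (70/165) = 70.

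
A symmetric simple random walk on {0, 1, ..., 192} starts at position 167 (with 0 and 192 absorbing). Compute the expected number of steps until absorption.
E[τ | X_0 = 167] = 4175

Let v_k = E[τ | X_0 = k]. Boundary: v_0 = v_192 = 0. Recurrence: v_k = 1 + (v_{k-1} + v_{k+1})/2 for 1 ≤ k ≤ 191. The particular solution to v_k − (v_{k-1} + v_{k+1})/2 = 1 is v_k = −k^2. Adding homogeneous solution A + B k and matching boundaries gives v_k = k (192 − k). Substituting k = 167: v_167 = 167 · 25 = 4175.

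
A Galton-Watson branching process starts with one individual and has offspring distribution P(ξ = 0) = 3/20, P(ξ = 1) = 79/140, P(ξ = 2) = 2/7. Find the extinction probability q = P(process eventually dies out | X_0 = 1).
q = 21/40

The pgf is f(s) = 3/20 + 79/140·s + 2/7·s². The extinction probability q is the smallest fixed point of f in [0, 1]. Setting s = f(s):
  2/7·s² + (79/140 − 1)·s + 3/20 = 0
  2/7·s² − (3/20 + 2/7)·s + 3/20 = 0
which factors as (s − 1)·(2/7·s − 3/20) = 0, giving roots s = 1 and s = (3/20)/(2/7) = 21/40.
Mean offspring μ = 79/140 + 2·2/7 = 159/140 > 1 (supercritical), so q < 1. The extinction probability is the smaller root: q = (3/20)/(2/7) = 21/40.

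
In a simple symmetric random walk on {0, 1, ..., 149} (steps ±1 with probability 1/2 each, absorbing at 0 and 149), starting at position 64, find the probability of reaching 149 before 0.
P(hit 149 before 0) = 64/149

Let u_k = P(hit 149 before 0 | start at k). Then u_0 = 0, u_149 = 1, and u_k = u_{k-1}/2 + u_{k+1}/2 for 1 ≤ k ≤ 148. This harmonic recurrence is solved by u_k = k/149, giving u_64 = 64/149.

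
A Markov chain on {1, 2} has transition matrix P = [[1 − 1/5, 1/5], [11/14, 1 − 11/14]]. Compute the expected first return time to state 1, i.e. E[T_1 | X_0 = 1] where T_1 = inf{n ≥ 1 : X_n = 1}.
E[T_1 | X_0 = 1] = 1/π_1 = 69/55

For an irreducible recurrent Markov chain with stationary distribution π, E[T_i | X_0 = i] = 1/π_i (Kac's formula). Here π_1 = (11/14)/(1/5 + 11/14) = (11/14)/(69/70) = 55/69, so E[T_1 | X_0 = 1] = 1/π_1 = (1/5 + 11/14)/(11/14) = (69/70)/(11/14) = 69/55.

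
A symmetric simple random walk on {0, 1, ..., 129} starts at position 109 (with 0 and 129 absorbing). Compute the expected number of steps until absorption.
E[τ | X_0 = 109] = 2180

Let v_k = E[τ | X_0 = k]. Boundary: v_0 = v_129 = 0. Recurrence: v_k = 1 + (v_{k-1} + v_{k+1})/2 for 1 ≤ k ≤ 128. The particular solution to v_k − (v_{k-1} + v_{k+1})/2 = 1 is v_k = −k^2. Adding homogeneous solution A + B k and matching boundaries gives v_k = k (129 − k). Substituting k = 109: v_109 = 109 · 20 = 2180.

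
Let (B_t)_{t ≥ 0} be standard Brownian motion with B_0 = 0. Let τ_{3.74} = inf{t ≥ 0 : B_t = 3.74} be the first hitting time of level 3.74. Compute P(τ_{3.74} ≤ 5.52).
P(τ_{3.74} ≤ 5.52) = 2(1 − Φ(3.74/√5.52)) = 2(1 − Φ(1.5918)) ≈ 0.1114

By the reflection principle for standard BM, P(τ_b ≤ t) = 2 · P(B_t ≥ b). Since B_t ~ N(0, t), P(B_t ≥ 3.74) = 1 − Φ(3.74/√t) = 1 − Φ(3.74/√5.52) = 1 − Φ(1.5918) ≈ 0.05571. Doubling: P(τ_{3.74} ≤ 5.52) ≈ 2 · 0.05571 = 0.11142 ≈ 0.1114.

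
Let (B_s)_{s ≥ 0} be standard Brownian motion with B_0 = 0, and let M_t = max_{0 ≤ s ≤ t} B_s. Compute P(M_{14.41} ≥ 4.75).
P(M_{14.41} ≥ 4.75) = 2·P(B_{14.41} ≥ 4.75) = 2(1 − Φ(4.75/√14.41)) ≈ 0.2108

By the reflection principle for Brownian motion, P(M_t ≥ a) = 2 · P(B_t ≥ a) for a ≥ 0. Since B_t ~ N(0, t), P(B_t ≥ 4.75) = 1 − Φ(4.75/√t) = 1 − Φ(4.75/√14.41) = 1 − Φ(1.2513). So
  P(M_{14.41} ≥ 4.75) = 2(1 − Φ(1.2513)) ≈ 0.2108.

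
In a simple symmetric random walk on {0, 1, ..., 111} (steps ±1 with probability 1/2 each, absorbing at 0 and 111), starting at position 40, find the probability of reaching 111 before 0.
P(hit 111 before 0) = 40/111

Let u_k = P(hit 111 before 0 | start at k). Then u_0 = 0, u_111 = 1, and u_k = u_{k-1}/2 + u_{k+1}/2 for 1 ≤ k ≤ 110. This harmonic recurrence is solved by u_k = k/111, giving u_40 = 40/111.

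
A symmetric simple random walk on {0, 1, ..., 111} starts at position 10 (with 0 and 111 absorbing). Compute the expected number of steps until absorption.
E[τ | X_0 = 10] = 1010

Let v_k = E[τ | X_0 = k]. Boundary: v_0 = v_111 = 0. Recurrence: v_k = 1 + (v_{k-1} + v_{k+1})/2 for 1 ≤ k ≤ 110. The particular solution to v_k − (v_{k-1} + v_{k+1})/2 = 1 is v_k = −k^2. Adding homogeneous solution A + B k and matching boundaries gives v_k = k (111 − k). Substituting k = 10: v_10 = 10 · 101 = 1010.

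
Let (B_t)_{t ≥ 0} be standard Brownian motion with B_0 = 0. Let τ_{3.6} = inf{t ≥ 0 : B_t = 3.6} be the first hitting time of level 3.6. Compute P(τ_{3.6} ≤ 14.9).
P(τ_{3.6} ≤ 14.9) = 2(1 − Φ(3.6/√14.9)) = 2(1 − Φ(0.9326)) ≈ 0.3510

By the reflection principle for standard BM, P(τ_b ≤ t) = 2 · P(B_t ≥ b). Since B_t ~ N(0, t), P(B_t ≥ 3.6) = 1 − Φ(3.6/√t) = 1 − Φ(3.6/√14.9) = 1 − Φ(0.9326) ≈ 0.17551. Doubling: P(τ_{3.6} ≤ 14.9) ≈ 2 · 0.17551 = 0.35102 ≈ 0.3510.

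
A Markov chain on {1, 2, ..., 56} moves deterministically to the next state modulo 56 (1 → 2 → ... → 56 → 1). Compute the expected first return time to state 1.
E[T_1 | X_0 = 1] = 56

The chain cycles deterministically, so starting at state 1 it returns in exactly 56 steps. Equivalently, the stationary distribution is uniform π_j = 1/56 for every state j, so by Kac's formula E[T_1] = 1/π_1 = 56.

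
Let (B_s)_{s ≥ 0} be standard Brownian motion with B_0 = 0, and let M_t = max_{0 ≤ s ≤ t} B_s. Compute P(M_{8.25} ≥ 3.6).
P(M_{8.25} ≥ 3.6) = 2·P(B_{8.25} ≥ 3.6) = 2(1 − Φ(3.6/√8.25)) ≈ 0.2101

By the reflection principle for Brownian motion, P(M_t ≥ a) = 2 · P(B_t ≥ a) for a ≥ 0. Since B_t ~ N(0, t), P(B_t ≥ 3.6) = 1 − Φ(3.6/√t) = 1 − Φ(3.6/√8.25) = 1 − Φ(1.2534). So
  P(M_{8.25} ≥ 3.6) = 2(1 − Φ(1.2534)) ≈ 0.2101.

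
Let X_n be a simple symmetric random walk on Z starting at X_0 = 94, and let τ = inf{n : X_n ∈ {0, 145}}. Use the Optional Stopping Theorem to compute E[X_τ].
E[X_τ] = 94

X_n is a martingale and τ is a bounded-mean stopping time (indeed τ is finite a.s. with bounded expectation since the walk is in a bounded region). By the OST, E[X_τ] = E[X_0] = 94. Equivalently: E[X_τ] = 145 · P(hit 145 first) + 0 · P(hit 0 first) = 145 · (94/145) = 94.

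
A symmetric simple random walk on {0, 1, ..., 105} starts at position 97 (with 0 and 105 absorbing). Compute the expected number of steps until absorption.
E[τ | X_0 = 97] = 776

Let v_k = E[τ | X_0 = k]. Boundary: v_0 = v_105 = 0. Recurrence: v_k = 1 + (v_{k-1} + v_{k+1})/2 for 1 ≤ k ≤ 104. The particular solution to v_k − (v_{k-1} + v_{k+1})/2 = 1 is v_k = −k^2. Adding homogeneous solution A + B k and matching boundaries gives v_k = k (105 − k). Substituting k = 97: v_97 = 97 · 8 = 776.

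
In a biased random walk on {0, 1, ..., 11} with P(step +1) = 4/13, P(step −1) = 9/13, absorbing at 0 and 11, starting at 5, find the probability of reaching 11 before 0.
P(hit 11 before 0) = (1 − (9/4)^5) / (1 − (9/4)^11) = 47534080/6275373061

Let u_k denote P(reach 11 before 0 | start at k). Boundary: u_0 = 0, u_11 = 1. Recurrence: u_k = 4/13·u_{k+1} + 9/13·u_{k-1} for 1 ≤ k ≤ 10. Try u_k = A + B·r^k with r = q/p = (9/13)/(4/13) = 9/4. Substitution satisfies the recurrence; boundary conditions give:
  u_k = (1 − r^k) / (1 − r^N) = (1 − (9/4)^5) / (1 − (9/4)^11) = 47534080/6275373061.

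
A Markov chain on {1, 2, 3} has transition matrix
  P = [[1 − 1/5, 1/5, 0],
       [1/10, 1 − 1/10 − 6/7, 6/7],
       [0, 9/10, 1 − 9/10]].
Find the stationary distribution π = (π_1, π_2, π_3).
π = (21/103, 42/103, 40/103)

This is a birth-death chain on three states, which satisfies detailed balance: π_1 · P_{12} = π_2 · P_{21} and π_2 · P_{23} = π_3 · P_{32}.
From π_1 · 1/5 = π_2 · 1/10: π_2/π_1 = (1/5)/(1/10) = 2.
From π_2 · 6/7 = π_3 · 9/10: π_3/π_2 = (6/7)/(9/10) = 20/21.
Take π_1 proportional to 1; then unnormalized π = (1, 2, 40/21). Normalize by dividing by the sum 103/21:
  π = (21/103, 42/103, 40/103).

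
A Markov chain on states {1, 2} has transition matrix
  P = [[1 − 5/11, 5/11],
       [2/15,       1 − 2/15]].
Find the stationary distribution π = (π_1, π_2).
π_1 = 22/97, π_2 = 75/97

Solve πP = π with π_1 + π_2 = 1. From πP = π: π_1 · (1 − 5/11) + π_2 · 2/15 = π_1 ⇒ π_2 · 2/15 = π_1 · 5/11 ⇒ π_2/π_1 = (5/11)/(2/15) = 75/22. Together with π_1 + π_2 = 1:
  π_1 = (2/15)/(5/11 + 2/15) = (2/15)/(97/165) = 22/97,
  π_2 = (5/11)/(5/11 + 2/15) = (5/11)/(97/165) = 75/97.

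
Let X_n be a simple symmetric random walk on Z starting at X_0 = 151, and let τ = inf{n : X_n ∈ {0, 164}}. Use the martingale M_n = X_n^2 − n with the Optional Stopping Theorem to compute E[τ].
E[τ] = 1963

M_n = X_n^2 − n is a martingale (since E[X_{n+1}^2 | F_n] = X_n^2 + 1). By OST (τ has finite mean in a bounded region), E[M_τ] = E[M_0] = X_0^2 − 0 = 151^2 = 22801. Also E[M_τ] = E[X_τ^2] − E[τ]. The walk exits at 0 or 164, with P(hit 164 first) = 151/164, so E[X_τ^2] = 164^2 · 151/164 + 0 = 24764. Thus E[τ] = E[X_τ^2] − E[M_τ] = 24764 − 22801 = 1963 = 151(164 − 151) = 1963.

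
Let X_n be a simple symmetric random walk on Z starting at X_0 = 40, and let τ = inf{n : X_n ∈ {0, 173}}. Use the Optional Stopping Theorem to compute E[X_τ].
E[X_τ] = 40

X_n is a martingale and τ is a bounded-mean stopping time (indeed τ is finite a.s. with bounded expectation since the walk is in a bounded region). By the OST, E[X_τ] = E[X_0] = 40. Equivalently: E[X_τ] = 173 · P(hit 173 first) + 0 · P(hit 0 first) = 173 · (40/173) = 40.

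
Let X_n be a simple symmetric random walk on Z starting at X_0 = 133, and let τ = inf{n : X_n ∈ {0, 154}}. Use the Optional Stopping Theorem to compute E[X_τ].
E[X_τ] = 133

X_n is a martingale and τ is a bounded-mean stopping time (indeed τ is finite a.s. with bounded expectation since the walk is in a bounded region). By the OST, E[X_τ] = E[X_0] = 133. Equivalently: E[X_τ] = 154 · P(hit 154 first) + 0 · P(hit 0 first) = 154 · (133/154) = 133.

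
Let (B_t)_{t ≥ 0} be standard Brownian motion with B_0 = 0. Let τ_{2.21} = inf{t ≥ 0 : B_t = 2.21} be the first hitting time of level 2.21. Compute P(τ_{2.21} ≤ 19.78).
P(τ_{2.21} ≤ 19.78) = 2(1 − Φ(2.21/√19.78)) = 2(1 − Φ(0.4969)) ≈ 0.6193

By the reflection principle for standard BM, P(τ_b ≤ t) = 2 · P(B_t ≥ b). Since B_t ~ N(0, t), P(B_t ≥ 2.21) = 1 − Φ(2.21/√t) = 1 − Φ(2.21/√19.78) = 1 − Φ(0.4969) ≈ 0.30963. Doubling: P(τ_{2.21} ≤ 19.78) ≈ 2 · 0.30963 = 0.61926 ≈ 0.6193.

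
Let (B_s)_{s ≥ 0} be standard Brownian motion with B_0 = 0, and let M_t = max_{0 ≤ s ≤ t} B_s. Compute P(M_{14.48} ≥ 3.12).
P(M_{14.48} ≥ 3.12) = 2·P(B_{14.48} ≥ 3.12) = 2(1 − Φ(3.12/√14.48)) ≈ 0.4123

By the reflection principle for Brownian motion, P(M_t ≥ a) = 2 · P(B_t ≥ a) for a ≥ 0. Since B_t ~ N(0, t), P(B_t ≥ 3.12) = 1 − Φ(3.12/√t) = 1 − Φ(3.12/√14.48) = 1 − Φ(0.8199). So
  P(M_{14.48} ≥ 3.12) = 2(1 − Φ(0.8199)) ≈ 0.4123.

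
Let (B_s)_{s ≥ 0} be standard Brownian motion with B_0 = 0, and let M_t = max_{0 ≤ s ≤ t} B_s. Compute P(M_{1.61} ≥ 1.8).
P(M_{1.61} ≥ 1.8) = 2·P(B_{1.61} ≥ 1.8) = 2(1 − Φ(1.8/√1.61)) ≈ 0.1560

By the reflection principle for Brownian motion, P(M_t ≥ a) = 2 · P(B_t ≥ a) for a ≥ 0. Since B_t ~ N(0, t), P(B_t ≥ 1.8) = 1 − Φ(1.8/√t) = 1 − Φ(1.8/√1.61) = 1 − Φ(1.4186). So
  P(M_{1.61} ≥ 1.8) = 2(1 − Φ(1.4186)) ≈ 0.1560.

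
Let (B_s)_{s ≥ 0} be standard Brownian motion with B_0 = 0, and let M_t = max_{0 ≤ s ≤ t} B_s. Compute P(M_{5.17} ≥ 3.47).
P(M_{5.17} ≥ 3.47) = 2·P(B_{5.17} ≥ 3.47) = 2(1 − Φ(3.47/√5.17)) ≈ 0.1270

By the reflection principle for Brownian motion, P(M_t ≥ a) = 2 · P(B_t ≥ a) for a ≥ 0. Since B_t ~ N(0, t), P(B_t ≥ 3.47) = 1 − Φ(3.47/√t) = 1 − Φ(3.47/√5.17) = 1 − Φ(1.5261). So
  P(M_{5.17} ≥ 3.47) = 2(1 − Φ(1.5261)) ≈ 0.1270.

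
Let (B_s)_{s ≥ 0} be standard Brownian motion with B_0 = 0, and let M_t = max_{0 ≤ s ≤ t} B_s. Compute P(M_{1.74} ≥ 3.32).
P(M_{1.74} ≥ 3.32) = 2·P(B_{1.74} ≥ 3.32) = 2(1 − Φ(3.32/√1.74)) ≈ 0.0118

By the reflection principle for Brownian motion, P(M_t ≥ a) = 2 · P(B_t ≥ a) for a ≥ 0. Since B_t ~ N(0, t), P(B_t ≥ 3.32) = 1 − Φ(3.32/√t) = 1 − Φ(3.32/√1.74) = 1 − Φ(2.5169). So
  P(M_{1.74} ≥ 3.32) = 2(1 − Φ(2.5169)) ≈ 0.0118.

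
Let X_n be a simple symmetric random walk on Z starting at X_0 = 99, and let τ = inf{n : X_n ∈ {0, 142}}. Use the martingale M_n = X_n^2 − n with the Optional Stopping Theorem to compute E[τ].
E[τ] = 4257

M_n = X_n^2 − n is a martingale (since E[X_{n+1}^2 | F_n] = X_n^2 + 1). By OST (τ has finite mean in a bounded region), E[M_τ] = E[M_0] = X_0^2 − 0 = 99^2 = 9801. Also E[M_τ] = E[X_τ^2] − E[τ]. The walk exits at 0 or 142, with P(hit 142 first) = 99/142, so E[X_τ^2] = 142^2 · 99/142 + 0 = 14058. Thus E[τ] = E[X_τ^2] − E[M_τ] = 14058 − 9801 = 4257 = 99(142 − 99) = 4257.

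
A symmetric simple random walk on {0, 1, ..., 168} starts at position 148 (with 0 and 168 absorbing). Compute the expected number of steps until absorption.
E[τ | X_0 = 148] = 2960

Let v_k = E[τ | X_0 = k]. Boundary: v_0 = v_168 = 0. Recurrence: v_k = 1 + (v_{k-1} + v_{k+1})/2 for 1 ≤ k ≤ 167. The particular solution to v_k − (v_{k-1} + v_{k+1})/2 = 1 is v_k = −k^2. Adding homogeneous solution A + B k and matching boundaries gives v_k = k (168 − k). Substituting k = 148: v_148 = 148 · 20 = 2960.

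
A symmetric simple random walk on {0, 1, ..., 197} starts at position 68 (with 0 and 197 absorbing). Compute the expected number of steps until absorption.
E[τ | X_0 = 68] = 8772

Let v_k = E[τ | X_0 = k]. Boundary: v_0 = v_197 = 0. Recurrence: v_k = 1 + (v_{k-1} + v_{k+1})/2 for 1 ≤ k ≤ 196. The particular solution to v_k − (v_{k-1} + v_{k+1})/2 = 1 is v_k = −k^2. Adding homogeneous solution A + B k and matching boundaries gives v_k = k (197 − k). Substituting k = 68: v_68 = 68 · 129 = 8772.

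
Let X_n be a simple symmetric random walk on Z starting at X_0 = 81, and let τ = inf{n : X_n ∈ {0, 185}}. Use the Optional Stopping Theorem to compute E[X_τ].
E[X_τ] = 81

X_n is a martingale and τ is a bounded-mean stopping time (indeed τ is finite a.s. with bounded expectation since the walk is in a bounded region). By the OST, E[X_τ] = E[X_0] = 81. Equivalently: E[X_τ] = 185 · P(hit 185 first) + 0 · P(hit 0 first) = 185 · (81/185) = 81.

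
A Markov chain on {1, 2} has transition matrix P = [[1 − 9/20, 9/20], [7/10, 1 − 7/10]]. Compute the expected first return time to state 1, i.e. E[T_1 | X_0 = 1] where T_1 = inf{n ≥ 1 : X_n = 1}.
E[T_1 | X_0 = 1] = 1/π_1 = 23/14

For an irreducible recurrent Markov chain with stationary distribution π, E[T_i | X_0 = i] = 1/π_i (Kac's formula). Here π_1 = (7/10)/(9/20 + 7/10) = (7/10)/(23/20) = 14/23, so E[T_1 | X_0 = 1] = 1/π_1 = (9/20 + 7/10)/(7/10) = (23/20)/(7/10) = 23/14.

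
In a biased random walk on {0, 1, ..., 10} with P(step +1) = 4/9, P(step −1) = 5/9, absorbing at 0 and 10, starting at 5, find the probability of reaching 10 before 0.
P(hit 10 before 0) = (1 − (5/4)^5) / (1 − (5/4)^10) = 1024/4149

Let u_k denote P(reach 10 before 0 | start at k). Boundary: u_0 = 0, u_10 = 1. Recurrence: u_k = 4/9·u_{k+1} + 5/9·u_{k-1} for 1 ≤ k ≤ 9. Try u_k = A + B·r^k with r = q/p = (5/9)/(4/9) = 5/4. Substitution satisfies the recurrence; boundary conditions give:
  u_k = (1 − r^k) / (1 − r^N) = (1 − (5/4)^5) / (1 − (5/4)^10) = 1024/4149.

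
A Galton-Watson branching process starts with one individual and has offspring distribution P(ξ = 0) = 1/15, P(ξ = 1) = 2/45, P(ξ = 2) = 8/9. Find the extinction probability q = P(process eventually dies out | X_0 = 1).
q = 3/40

The pgf is f(s) = 1/15 + 2/45·s + 8/9·s². The extinction probability q is the smallest fixed point of f in [0, 1]. Setting s = f(s):
  8/9·s² + (2/45 − 1)·s + 1/15 = 0
  8/9·s² − (1/15 + 8/9)·s + 1/15 = 0
which factors as (s − 1)·(8/9·s − 1/15) = 0, giving roots s = 1 and s = (1/15)/(8/9) = 3/40.
Mean offspring μ = 2/45 + 2·8/9 = 82/45 > 1 (supercritical), so q < 1. The extinction probability is the smaller root: q = (1/15)/(8/9) = 3/40.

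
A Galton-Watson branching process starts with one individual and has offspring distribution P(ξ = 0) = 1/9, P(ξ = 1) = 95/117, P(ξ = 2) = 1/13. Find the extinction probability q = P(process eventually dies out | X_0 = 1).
q = 1

Mean offspring μ = 0·1/9 + 1·95/117 + 2·1/13 = 113/117 ≤ 1. For μ ≤ 1 with offspring not concentrated at 1, the Galton-Watson process goes extinct almost surely, so q = 1.
(Algebraic check: The pgf is f(s) = 1/9 + 95/117·s + 1/13·s². The extinction probability q is the smallest fixed point of f in [0, 1]. Setting s = f(s):
  1/13·s² + (95/117 − 1)·s + 1/9 = 0
  1/13·s² − (1/9 + 1/13)·s + 1/9 = 0
which factors as (s − 1)·(1/13·s − 1/9) = 0, giving roots s = 1 and s = (1/9)/(1/13) = 13/9. Since 13/9 ≥ 1, the smallest root in [0, 1] is s = 1.)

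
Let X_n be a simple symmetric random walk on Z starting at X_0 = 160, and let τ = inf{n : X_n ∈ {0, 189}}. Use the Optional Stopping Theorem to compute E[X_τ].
E[X_τ] = 160

X_n is a martingale and τ is a bounded-mean stopping time (indeed τ is finite a.s. with bounded expectation since the walk is in a bounded region). By the OST, E[X_τ] = E[X_0] = 160. Equivalently: E[X_τ] = 189 · P(hit 189 first) + 0 · P(hit 0 first) = 189 · (160/189) = 160.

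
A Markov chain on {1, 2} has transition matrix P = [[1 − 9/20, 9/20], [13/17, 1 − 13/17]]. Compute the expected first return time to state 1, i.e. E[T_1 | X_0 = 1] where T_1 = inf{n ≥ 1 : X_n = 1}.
E[T_1 | X_0 = 1] = 1/π_1 = 413/260

For an irreducible recurrent Markov chain with stationary distribution π, E[T_i | X_0 = i] = 1/π_i (Kac's formula). Here π_1 = (13/17)/(9/20 + 13/17) = (13/17)/(413/340) = 260/413, so E[T_1 | X_0 = 1] = 1/π_1 = (9/20 + 13/17)/(13/17) = (413/340)/(13/17) = 413/260.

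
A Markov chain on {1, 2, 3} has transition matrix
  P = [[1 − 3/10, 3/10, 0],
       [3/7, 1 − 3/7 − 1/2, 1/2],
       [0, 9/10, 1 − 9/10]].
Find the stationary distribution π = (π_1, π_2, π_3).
π = (45/94, 63/188, 35/188)

This is a birth-death chain on three states, which satisfies detailed balance: π_1 · P_{12} = π_2 · P_{21} and π_2 · P_{23} = π_3 · P_{32}.
From π_1 · 3/10 = π_2 · 3/7: π_2/π_1 = (3/10)/(3/7) = 7/10.
From π_2 · 1/2 = π_3 · 9/10: π_3/π_2 = (1/2)/(9/10) = 5/9.
Take π_1 proportional to 1; then unnormalized π = (1, 7/10, 7/18). Normalize by dividing by the sum 94/45:
  π = (45/94, 63/188, 35/188).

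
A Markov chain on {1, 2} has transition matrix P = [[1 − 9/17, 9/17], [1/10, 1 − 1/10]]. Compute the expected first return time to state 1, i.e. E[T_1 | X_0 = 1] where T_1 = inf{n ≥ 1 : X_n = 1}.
E[T_1 | X_0 = 1] = 1/π_1 = 107/17

For an irreducible recurrent Markov chain with stationary distribution π, E[T_i | X_0 = i] = 1/π_i (Kac's formula). Here π_1 = (1/10)/(9/17 + 1/10) = (1/10)/(107/170) = 17/107, so E[T_1 | X_0 = 1] = 1/π_1 = (9/17 + 1/10)/(1/10) = (107/170)/(1/10) = 107/17.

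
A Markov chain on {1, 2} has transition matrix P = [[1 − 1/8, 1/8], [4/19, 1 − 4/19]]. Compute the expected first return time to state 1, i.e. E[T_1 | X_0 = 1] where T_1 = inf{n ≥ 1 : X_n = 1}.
E[T_1 | X_0 = 1] = 1/π_1 = 51/32

For an irreducible recurrent Markov chain with stationary distribution π, E[T_i | X_0 = i] = 1/π_i (Kac's formula). Here π_1 = (4/19)/(1/8 + 4/19) = (4/19)/(51/152) = 32/51, so E[T_1 | X_0 = 1] = 1/π_1 = (1/8 + 4/19)/(4/19) = (51/152)/(4/19) = 51/32.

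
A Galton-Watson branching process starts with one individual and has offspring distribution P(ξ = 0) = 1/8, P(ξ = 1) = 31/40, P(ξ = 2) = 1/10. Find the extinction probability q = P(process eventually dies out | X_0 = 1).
q = 1

Mean offspring μ = 0·1/8 + 1·31/40 + 2·1/10 = 39/40 ≤ 1. For μ ≤ 1 with offspring not concentrated at 1, the Galton-Watson process goes extinct almost surely, so q = 1.
(Algebraic check: The pgf is f(s) = 1/8 + 31/40·s + 1/10·s². The extinction probability q is the smallest fixed point of f in [0, 1]. Setting s = f(s):
  1/10·s² + (31/40 − 1)·s + 1/8 = 0
  1/10·s² − (1/8 + 1/10)·s + 1/8 = 0
which factors as (s − 1)·(1/10·s − 1/8) = 0, giving roots s = 1 and s = (1/8)/(1/10) = 5/4. Since 5/4 ≥ 1, the smallest root in [0, 1] is s = 1.)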